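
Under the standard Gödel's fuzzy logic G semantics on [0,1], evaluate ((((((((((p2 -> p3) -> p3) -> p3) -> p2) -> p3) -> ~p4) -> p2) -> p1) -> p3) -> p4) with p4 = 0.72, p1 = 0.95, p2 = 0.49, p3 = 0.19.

1.00

(p2 -> p3): 0.49 > 0.19, so result = 0.19
((p2 -> p3) -> p3): 0.19 ≤ 0.19, so result = 1
(((p2 -> p3) -> p3) -> p3): 1 > 0.19, so result = 0.19
((((p2 -> p3) -> p3) -> p3) -> p2): 0.19 ≤ 0.49, so result = 1
(((((p2 -> p3) -> p3) -> p3) -> p2) -> p3): 1 > 0.19, so result = 0.19
~p4: Gödel ¬ of 0.72 = 0 (operand ≠ 0)
((((((p2 -> p3) -> p3) -> p3) -> p2) -> p3) -> ~p4): 0.19 > 0, so result = 0
(((((((p2 -> p3) -> p3) -> p3) -> p2) -> p3) -> ~p4) -> p2): 0 ≤ 0.49, so result = 1
((((((((p2 -> p3) -> p3) -> p3) -> p2) -> p3) -> ~p4) -> p2) -> p1): 1 > 0.95, so result = 0.95
(((((((((p2 -> p3) -> p3) -> p3) -> p2) -> p3) -> ~p4) -> p2) -> p1) -> p3): 0.95 > 0.19, so result = 0.19
((((((((((p2 -> p3) -> p3) -> p3) -> p2) -> p3) -> ~p4) -> p2) -> p1) -> p3) -> p4): 0.19 ≤ 0.72, so result = 1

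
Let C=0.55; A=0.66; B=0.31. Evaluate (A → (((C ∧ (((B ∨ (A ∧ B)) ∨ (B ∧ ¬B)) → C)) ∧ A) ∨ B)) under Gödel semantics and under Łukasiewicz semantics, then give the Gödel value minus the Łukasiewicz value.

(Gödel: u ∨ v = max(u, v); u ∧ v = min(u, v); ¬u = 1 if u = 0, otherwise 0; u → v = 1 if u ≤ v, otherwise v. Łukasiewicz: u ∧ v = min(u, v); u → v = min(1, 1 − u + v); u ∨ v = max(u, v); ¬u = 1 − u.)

Gödel evaluation:
  (A ∧ B) = min(0.66, 0.31) = 0.31
  (B ∨ (A ∧ B)) = max(0.31, 0.31) = 0.31
  ¬B: Gödel ¬ of 0.31 = 0 (operand ≠ 0)
  (B ∧ ¬B) = min(0.31, 0) = 0
  ((B ∨ (A ∧ B)) ∨ (B ∧ ¬B)) = max(0.31, 0) = 0.31
  (((B ∨ (A ∧ B)) ∨ (B ∧ ¬B)) → C): 0.31 ≤ 0.55, so result = 1
  (C ∧ (((B ∨ (A ∧ B)) ∨ (B ∧ ¬B)) → C)) = min(0.55, 1) = 0.55
  ((C ∧ (((B ∨ (A ∧ B)) ∨ (B ∧ ¬B)) → C)) ∧ A) = min(0.55, 0.66) = 0.55
  (((C ∧ (((B ∨ (A ∧ B)) ∨ (B ∧ ¬B)) → C)) ∧ A) ∨ B) = max(0.55, 0.31) = 0.55
  (A → (((C ∧ (((B ∨ (A ∧ B)) ∨ (B ∧ ¬B)) → C)) ∧ A) ∨ B)): 0.66 > 0.55, so result = 0.55
  Gödel value = 0.55
Łukasiewicz evaluation:
  (A ∧ B) = min(0.66, 0.31) = 0.31
  (B ∨ (A ∧ B)) = max(0.31, 0.31) = 0.31
  ¬B: Łukasiewicz ¬ gives 1 − 0.31 = 0.69
  (B ∧ ¬B) = min(0.31, 0.69) = 0.31
  ((B ∨ (A ∧ B)) ∨ (B ∧ ¬B)) = max(0.31, 0.31) = 0.31
  (((B ∨ (A ∧ B)) ∨ (B ∧ ¬B)) → C): min(1, 1 − 0.31 + 0.55) = 1
  (C ∧ (((B ∨ (A ∧ B)) ∨ (B ∧ ¬B)) → C)) = min(0.55, 1) = 0.55
  ((C ∧ (((B ∨ (A ∧ B)) ∨ (B ∧ ¬B)) → C)) ∧ A) = min(0.55, 0.66) = 0.55
  (((C ∧ (((B ∨ (A ∧ B)) ∨ (B ∧ ¬B)) → C)) ∧ A) ∨ B) = max(0.55, 0.31) = 0.55
  (A → (((C ∧ (((B ∨ (A ∧ B)) ∨ (B ∧ ¬B)) → C)) ∧ A) ∨ B)): min(1, 1 − 0.66 + 0.55) = 0.89
  Łukasiewicz value = 0.89
Difference: 0.55 − 0.89 = -0.34

-0.34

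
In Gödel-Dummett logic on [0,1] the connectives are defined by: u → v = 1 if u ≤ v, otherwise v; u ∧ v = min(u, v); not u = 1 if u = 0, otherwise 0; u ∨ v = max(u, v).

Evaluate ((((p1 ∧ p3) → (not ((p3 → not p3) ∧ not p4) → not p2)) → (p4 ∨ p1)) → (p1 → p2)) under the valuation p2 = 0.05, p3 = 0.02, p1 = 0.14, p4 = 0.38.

0.05

(p1 ∧ p3) = min(0.14, 0.02) = 0.02
not p3: Gödel ¬ of 0.02 = 0 (operand ≠ 0)
(p3 → not p3): 0.02 > 0, so result = 0
not p4: Gödel ¬ of 0.38 = 0 (operand ≠ 0)
((p3 → not p3) ∧ not p4) = min(0, 0) = 0
not ((p3 → not p3) ∧ not p4): Gödel ¬ of 0 = 1 (operand is 0)
not p2: Gödel ¬ of 0.05 = 0 (operand ≠ 0)
(not ((p3 → not p3) ∧ not p4) → not p2): 1 > 0, so result = 0
((p1 ∧ p3) → (not ((p3 → not p3) ∧ not p4) → not p2)): 0.02 > 0, so result = 0
(p4 ∨ p1) = max(0.38, 0.14) = 0.38
(((p1 ∧ p3) → (not ((p3 → not p3) ∧ not p4) → not p2)) → (p4 ∨ p1)): 0 ≤ 0.38, so result = 1
(p1 → p2): 0.14 > 0.05, so result = 0.05
((((p1 ∧ p3) → (not ((p3 → not p3) ∧ not p4) → not p2)) → (p4 ∨ p1)) → (p1 → p2)): 1 > 0.05, so result = 0.05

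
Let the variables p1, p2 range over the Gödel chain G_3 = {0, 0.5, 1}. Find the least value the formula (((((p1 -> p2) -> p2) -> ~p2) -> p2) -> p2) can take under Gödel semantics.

0.50

The minimum is attained at p1 = 0, p2 = 0.5:
  (p1 -> p2): 0 ≤ 0.5, so result = 1
  ((p1 -> p2) -> p2): 1 > 0.5, so result = 0.5
  ~p2: Gödel ¬ of 0.5 = 0 (operand ≠ 0)
  (((p1 -> p2) -> p2) -> ~p2): 0.5 > 0, so result = 0
  ((((p1 -> p2) -> p2) -> ~p2) -> p2): 0 ≤ 0.5, so result = 1
  (((((p1 -> p2) -> p2) -> ~p2) -> p2) -> p2): 1 > 0.5, so result = 0.5
Checking all 9 assignments confirms none give a value below 0.50.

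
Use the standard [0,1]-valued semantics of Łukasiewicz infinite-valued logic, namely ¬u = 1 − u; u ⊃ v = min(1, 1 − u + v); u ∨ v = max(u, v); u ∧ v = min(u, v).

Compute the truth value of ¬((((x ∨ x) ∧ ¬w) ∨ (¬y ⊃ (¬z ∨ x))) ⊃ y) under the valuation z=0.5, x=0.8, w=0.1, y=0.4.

0.60

(x ∨ x) = max(0.8, 0.8) = 0.8
¬w: Łukasiewicz ¬ gives 1 − 0.1 = 0.9
((x ∨ x) ∧ ¬w) = min(0.8, 0.9) = 0.8
¬y: Łukasiewicz ¬ gives 1 − 0.4 = 0.6
¬z: Łukasiewicz ¬ gives 1 − 0.5 = 0.5
(¬z ∨ x) = max(0.5, 0.8) = 0.8
(¬y ⊃ (¬z ∨ x)): min(1, 1 − 0.6 + 0.8) = 1
(((x ∨ x) ∧ ¬w) ∨ (¬y ⊃ (¬z ∨ x))) = max(0.8, 1) = 1
((((x ∨ x) ∧ ¬w) ∨ (¬y ⊃ (¬z ∨ x))) ⊃ y): min(1, 1 − 1 + 0.4) = 0.4
¬((((x ∨ x) ∧ ¬w) ∨ (¬y ⊃ (¬z ∨ x))) ⊃ y): Łukasiewicz ¬ gives 1 − 0.4 = 0.6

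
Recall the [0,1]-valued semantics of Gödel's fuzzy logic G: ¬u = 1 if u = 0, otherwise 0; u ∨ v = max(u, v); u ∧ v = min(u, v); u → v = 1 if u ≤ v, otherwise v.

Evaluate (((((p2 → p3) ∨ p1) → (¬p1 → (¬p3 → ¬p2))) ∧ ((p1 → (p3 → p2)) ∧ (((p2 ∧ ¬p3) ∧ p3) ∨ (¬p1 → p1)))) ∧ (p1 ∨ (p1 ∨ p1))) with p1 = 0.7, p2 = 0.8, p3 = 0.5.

(p2 → p3): 0.8 > 0.5, so result = 0.5
((p2 → p3) ∨ p1) = max(0.5, 0.7) = 0.7
¬p1: Gödel ¬ of 0.7 = 0 (operand ≠ 0)
¬p3: Gödel ¬ of 0.5 = 0 (operand ≠ 0)
¬p2: Gödel ¬ of 0.8 = 0 (operand ≠ 0)
(¬p3 → ¬p2): 0 ≤ 0, so result = 1
(¬p1 → (¬p3 → ¬p2)): 0 ≤ 1, so result = 1
(((p2 → p3) ∨ p1) → (¬p1 → (¬p3 → ¬p2))): 0.7 ≤ 1, so result = 1
(p3 → p2): 0.5 ≤ 0.8, so result = 1
(p1 → (p3 → p2)): 0.7 ≤ 1, so result = 1
¬p3: Gödel ¬ of 0.5 = 0 (operand ≠ 0)
(p2 ∧ ¬p3) = min(0.8, 0) = 0
((p2 ∧ ¬p3) ∧ p3) = min(0, 0.5) = 0
¬p1: Gödel ¬ of 0.7 = 0 (operand ≠ 0)
(¬p1 → p1): 0 ≤ 0.7, so result = 1
(((p2 ∧ ¬p3) ∧ p3) ∨ (¬p1 → p1)) = max(0, 1) = 1
((p1 → (p3 → p2)) ∧ (((p2 ∧ ¬p3) ∧ p3) ∨ (¬p1 → p1))) = min(1, 1) = 1
((((p2 → p3) ∨ p1) → (¬p1 → (¬p3 → ¬p2))) ∧ ((p1 → (p3 → p2)) ∧ (((p2 ∧ ¬p3) ∧ p3) ∨ (¬p1 → p1)))) = min(1, 1) = 1
(p1 ∨ p1) = max(0.7, 0.7) = 0.7
(p1 ∨ (p1 ∨ p1)) = max(0.7, 0.7) = 0.7
(((((p2 → p3) ∨ p1) → (¬p1 → (¬p3 → ¬p2))) ∧ ((p1 → (p3 → p2)) ∧ (((p2 ∧ ¬p3) ∧ p3) ∨ (¬p1 → p1)))) ∧ (p1 ∨ (p1 ∨ p1))) = min(1, 0.7) = 0.7

0.70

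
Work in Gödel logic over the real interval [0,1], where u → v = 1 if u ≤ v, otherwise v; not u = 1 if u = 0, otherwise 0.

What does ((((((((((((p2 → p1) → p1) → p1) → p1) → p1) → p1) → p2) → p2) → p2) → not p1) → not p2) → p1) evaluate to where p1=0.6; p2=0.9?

(p2 → p1): 0.9 > 0.6, so result = 0.6
((p2 → p1) → p1): 0.6 ≤ 0.6, so result = 1
(((p2 → p1) → p1) → p1): 1 > 0.6, so result = 0.6
((((p2 → p1) → p1) → p1) → p1): 0.6 ≤ 0.6, so result = 1
(((((p2 → p1) → p1) → p1) → p1) → p1): 1 > 0.6, so result = 0.6
((((((p2 → p1) → p1) → p1) → p1) → p1) → p1): 0.6 ≤ 0.6, so result = 1
(((((((p2 → p1) → p1) → p1) → p1) → p1) → p1) → p2): 1 > 0.9, so result = 0.9
((((((((p2 → p1) → p1) → p1) → p1) → p1) → p1) → p2) → p2): 0.9 ≤ 0.9, so result = 1
(((((((((p2 → p1) → p1) → p1) → p1) → p1) → p1) → p2) → p2) → p2): 1 > 0.9, so result = 0.9
not p1: Gödel ¬ of 0.6 = 0 (operand ≠ 0)
((((((((((p2 → p1) → p1) → p1) → p1) → p1) → p1) → p2) → p2) → p2) → not p1): 0.9 > 0, so result = 0
not p2: Gödel ¬ of 0.9 = 0 (operand ≠ 0)
(((((((((((p2 → p1) → p1) → p1) → p1) → p1) → p1) → p2) → p2) → p2) → not p1) → not p2): 0 ≤ 0, so result = 1
((((((((((((p2 → p1) → p1) → p1) → p1) → p1) → p1) → p2) → p2) → p2) → not p1) → not p2) → p1): 1 > 0.6, so result = 0.6

0.60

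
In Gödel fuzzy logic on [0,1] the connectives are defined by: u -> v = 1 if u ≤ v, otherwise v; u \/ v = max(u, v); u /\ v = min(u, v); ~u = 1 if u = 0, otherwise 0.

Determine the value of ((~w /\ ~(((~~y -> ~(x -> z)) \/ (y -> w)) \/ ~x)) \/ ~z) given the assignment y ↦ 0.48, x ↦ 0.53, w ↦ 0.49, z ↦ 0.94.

0.00

~w: Gödel ¬ of 0.49 = 0 (operand ≠ 0)
~y: Gödel ¬ of 0.48 = 0 (operand ≠ 0)
~~y: Gödel ¬ of 0 = 1 (operand is 0)
(x -> z): 0.53 ≤ 0.94, so result = 1
~(x -> z): Gödel ¬ of 1 = 0 (operand ≠ 0)
(~~y -> ~(x -> z)): 1 > 0, so result = 0
(y -> w): 0.48 ≤ 0.49, so result = 1
((~~y -> ~(x -> z)) \/ (y -> w)) = max(0, 1) = 1
~x: Gödel ¬ of 0.53 = 0 (operand ≠ 0)
(((~~y -> ~(x -> z)) \/ (y -> w)) \/ ~x) = max(1, 0) = 1
~(((~~y -> ~(x -> z)) \/ (y -> w)) \/ ~x): Gödel ¬ of 1 = 0 (operand ≠ 0)
(~w /\ ~(((~~y -> ~(x -> z)) \/ (y -> w)) \/ ~x)) = min(0, 0) = 0
~z: Gödel ¬ of 0.94 = 0 (operand ≠ 0)
((~w /\ ~(((~~y -> ~(x -> z)) \/ (y -> w)) \/ ~x)) \/ ~z) = max(0, 0) = 0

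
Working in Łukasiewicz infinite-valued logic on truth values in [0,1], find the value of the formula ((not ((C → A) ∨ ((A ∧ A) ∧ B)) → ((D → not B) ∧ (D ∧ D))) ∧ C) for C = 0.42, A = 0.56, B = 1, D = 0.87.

0.42

(C → A): min(1, 1 − 0.42 + 0.56) = 1
(A ∧ A) = min(0.56, 0.56) = 0.56
((A ∧ A) ∧ B) = min(0.56, 1) = 0.56
((C → A) ∨ ((A ∧ A) ∧ B)) = max(1, 0.56) = 1
not ((C → A) ∨ ((A ∧ A) ∧ B)): Łukasiewicz ¬ gives 1 − 1 = 0
not B: Łukasiewicz ¬ gives 1 − 1 = 0
(D → not B): min(1, 1 − 0.87 + 0) = 0.13
(D ∧ D) = min(0.87, 0.87) = 0.87
((D → not B) ∧ (D ∧ D)) = min(0.13, 0.87) = 0.13
(not ((C → A) ∨ ((A ∧ A) ∧ B)) → ((D → not B) ∧ (D ∧ D))): min(1, 1 − 0 + 0.13) = 1
((not ((C → A) ∨ ((A ∧ A) ∧ B)) → ((D → not B) ∧ (D ∧ D))) ∧ C) = min(1, 0.42) = 0.42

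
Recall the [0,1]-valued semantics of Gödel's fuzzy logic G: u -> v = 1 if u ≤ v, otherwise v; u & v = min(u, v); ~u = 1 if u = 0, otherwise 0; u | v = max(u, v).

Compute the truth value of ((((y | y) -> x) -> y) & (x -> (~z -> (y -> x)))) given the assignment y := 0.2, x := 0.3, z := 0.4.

(y | y) = max(0.2, 0.2) = 0.2
((y | y) -> x): 0.2 ≤ 0.3, so result = 1
(((y | y) -> x) -> y): 1 > 0.2, so result = 0.2
~z: Gödel ¬ of 0.4 = 0 (operand ≠ 0)
(y -> x): 0.2 ≤ 0.3, so result = 1
(~z -> (y -> x)): 0 ≤ 1, so result = 1
(x -> (~z -> (y -> x))): 0.3 ≤ 1, so result = 1
((((y | y) -> x) -> y) & (x -> (~z -> (y -> x)))) = min(0.2, 1) = 0.2

0.20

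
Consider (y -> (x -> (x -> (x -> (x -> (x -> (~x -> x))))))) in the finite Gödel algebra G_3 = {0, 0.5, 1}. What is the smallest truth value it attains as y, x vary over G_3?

Every assignment gives 1. For instance at y = 0, x = 0:
  ~x: Gödel ¬ of 0 = 1 (operand is 0)
  (~x -> x): 1 > 0, so result = 0
  (x -> (~x -> x)): 0 ≤ 0, so result = 1
  (x -> (x -> (~x -> x))): 0 ≤ 1, so result = 1
  (x -> (x -> (x -> (~x -> x)))): 0 ≤ 1, so result = 1
  (x -> (x -> (x -> (x -> (~x -> x))))): 0 ≤ 1, so result = 1
  (x -> (x -> (x -> (x -> (x -> (~x -> x)))))): 0 ≤ 1, so result = 1
  (y -> (x -> (x -> (x -> (x -> (x -> (~x -> x))))))): 0 ≤ 1, so result = 1
All 9 assignments give value 1 — the formula is a G_3-tautology.

1.00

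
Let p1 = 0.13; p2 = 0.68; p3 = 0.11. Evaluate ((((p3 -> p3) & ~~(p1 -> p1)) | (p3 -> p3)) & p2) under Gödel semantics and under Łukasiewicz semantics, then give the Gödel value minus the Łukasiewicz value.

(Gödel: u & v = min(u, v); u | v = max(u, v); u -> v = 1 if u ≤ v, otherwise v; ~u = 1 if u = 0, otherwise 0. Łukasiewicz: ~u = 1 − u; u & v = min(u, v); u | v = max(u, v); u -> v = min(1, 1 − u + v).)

Gödel evaluation:
  (p3 -> p3): 0.11 ≤ 0.11, so result = 1
  (p1 -> p1): 0.13 ≤ 0.13, so result = 1
  ~(p1 -> p1): Gödel ¬ of 1 = 0 (operand ≠ 0)
  ~~(p1 -> p1): Gödel ¬ of 0 = 1 (operand is 0)
  ((p3 -> p3) & ~~(p1 -> p1)) = min(1, 1) = 1
  (p3 -> p3): 0.11 ≤ 0.11, so result = 1
  (((p3 -> p3) & ~~(p1 -> p1)) | (p3 -> p3)) = max(1, 1) = 1
  ((((p3 -> p3) & ~~(p1 -> p1)) | (p3 -> p3)) & p2) = min(1, 0.68) = 0.68
  Gödel value = 0.68
Łukasiewicz evaluation:
  (p3 -> p3): min(1, 1 − 0.11 + 0.11) = 1
  (p1 -> p1): min(1, 1 − 0.13 + 0.13) = 1
  ~(p1 -> p1): Łukasiewicz ¬ gives 1 − 1 = 0
  ~~(p1 -> p1): Łukasiewicz ¬ gives 1 − 0 = 1
  ((p3 -> p3) & ~~(p1 -> p1)) = min(1, 1) = 1
  (p3 -> p3): min(1, 1 − 0.11 + 0.11) = 1
  (((p3 -> p3) & ~~(p1 -> p1)) | (p3 -> p3)) = max(1, 1) = 1
  ((((p3 -> p3) & ~~(p1 -> p1)) | (p3 -> p3)) & p2) = min(1, 0.68) = 0.68
  Łukasiewicz value = 0.68
Difference: 0.68 − 0.68 = 0.00

0.00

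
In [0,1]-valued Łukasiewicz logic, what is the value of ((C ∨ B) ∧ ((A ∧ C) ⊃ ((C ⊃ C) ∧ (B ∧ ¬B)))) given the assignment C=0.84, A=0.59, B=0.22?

(C ∨ B) = max(0.84, 0.22) = 0.84
(A ∧ C) = min(0.59, 0.84) = 0.59
(C ⊃ C): min(1, 1 − 0.84 + 0.84) = 1
¬B: Łukasiewicz ¬ gives 1 − 0.22 = 0.78
(B ∧ ¬B) = min(0.22, 0.78) = 0.22
((C ⊃ C) ∧ (B ∧ ¬B)) = min(1, 0.22) = 0.22
((A ∧ C) ⊃ ((C ⊃ C) ∧ (B ∧ ¬B))): min(1, 1 − 0.59 + 0.22) = 0.63
((C ∨ B) ∧ ((A ∧ C) ⊃ ((C ⊃ C) ∧ (B ∧ ¬B)))) = min(0.84, 0.63) = 0.63

0.63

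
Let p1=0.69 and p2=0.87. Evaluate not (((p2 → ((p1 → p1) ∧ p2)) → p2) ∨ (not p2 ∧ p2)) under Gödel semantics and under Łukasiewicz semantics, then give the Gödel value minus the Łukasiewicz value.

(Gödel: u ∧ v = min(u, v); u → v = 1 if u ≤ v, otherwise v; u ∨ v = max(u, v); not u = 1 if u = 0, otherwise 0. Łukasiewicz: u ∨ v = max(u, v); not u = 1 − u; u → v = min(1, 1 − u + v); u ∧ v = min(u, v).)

-0.13

Gödel evaluation:
  (p1 → p1): 0.69 ≤ 0.69, so result = 1
  ((p1 → p1) ∧ p2) = min(1, 0.87) = 0.87
  (p2 → ((p1 → p1) ∧ p2)): 0.87 ≤ 0.87, so result = 1
  ((p2 → ((p1 → p1) ∧ p2)) → p2): 1 > 0.87, so result = 0.87
  not p2: Gödel ¬ of 0.87 = 0 (operand ≠ 0)
  (not p2 ∧ p2) = min(0, 0.87) = 0
  (((p2 → ((p1 → p1) ∧ p2)) → p2) ∨ (not p2 ∧ p2)) = max(0.87, 0) = 0.87
  not (((p2 → ((p1 → p1) ∧ p2)) → p2) ∨ (not p2 ∧ p2)): Gödel ¬ of 0.87 = 0 (operand ≠ 0)
  Gödel value = 0
Łukasiewicz evaluation:
  (p1 → p1): min(1, 1 − 0.69 + 0.69) = 1
  ((p1 → p1) ∧ p2) = min(1, 0.87) = 0.87
  (p2 → ((p1 → p1) ∧ p2)): min(1, 1 − 0.87 + 0.87) = 1
  ((p2 → ((p1 → p1) ∧ p2)) → p2): min(1, 1 − 1 + 0.87) = 0.87
  not p2: Łukasiewicz ¬ gives 1 − 0.87 = 0.13
  (not p2 ∧ p2) = min(0.13, 0.87) = 0.13
  (((p2 → ((p1 → p1) ∧ p2)) → p2) ∨ (not p2 ∧ p2)) = max(0.87, 0.13) = 0.87
  not (((p2 → ((p1 → p1) ∧ p2)) → p2) ∨ (not p2 ∧ p2)): Łukasiewicz ¬ gives 1 − 0.87 = 0.13
  Łukasiewicz value = 0.13
Difference: 0 − 0.13 = -0.13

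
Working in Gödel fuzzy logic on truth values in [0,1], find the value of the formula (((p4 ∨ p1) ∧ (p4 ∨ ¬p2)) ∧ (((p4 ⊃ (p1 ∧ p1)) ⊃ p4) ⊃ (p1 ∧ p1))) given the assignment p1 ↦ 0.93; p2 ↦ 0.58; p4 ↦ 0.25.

(p4 ∨ p1) = max(0.25, 0.93) = 0.93
¬p2: Gödel ¬ of 0.58 = 0 (operand ≠ 0)
(p4 ∨ ¬p2) = max(0.25, 0) = 0.25
((p4 ∨ p1) ∧ (p4 ∨ ¬p2)) = min(0.93, 0.25) = 0.25
(p1 ∧ p1) = min(0.93, 0.93) = 0.93
(p4 ⊃ (p1 ∧ p1)): 0.25 ≤ 0.93, so result = 1
((p4 ⊃ (p1 ∧ p1)) ⊃ p4): 1 > 0.25, so result = 0.25
(p1 ∧ p1) = min(0.93, 0.93) = 0.93
(((p4 ⊃ (p1 ∧ p1)) ⊃ p4) ⊃ (p1 ∧ p1)): 0.25 ≤ 0.93, so result = 1
(((p4 ∨ p1) ∧ (p4 ∨ ¬p2)) ∧ (((p4 ⊃ (p1 ∧ p1)) ⊃ p4) ⊃ (p1 ∧ p1))) = min(0.25, 1) = 0.25

0.25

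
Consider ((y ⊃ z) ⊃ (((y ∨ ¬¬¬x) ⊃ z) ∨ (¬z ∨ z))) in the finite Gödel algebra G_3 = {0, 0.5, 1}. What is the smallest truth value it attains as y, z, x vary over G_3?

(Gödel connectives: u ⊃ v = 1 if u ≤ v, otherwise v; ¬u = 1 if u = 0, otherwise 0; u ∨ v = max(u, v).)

0.50

The minimum is attained at y = 0, z = 0.5, x = 0:
  (y ⊃ z): 0 ≤ 0.5, so result = 1
  ¬x: Gödel ¬ of 0 = 1 (operand is 0)
  ¬¬x: Gödel ¬ of 1 = 0 (operand ≠ 0)
  ¬¬¬x: Gödel ¬ of 0 = 1 (operand is 0)
  (y ∨ ¬¬¬x) = max(0, 1) = 1
  ((y ∨ ¬¬¬x) ⊃ z): 1 > 0.5, so result = 0.5
  ¬z: Gödel ¬ of 0.5 = 0 (operand ≠ 0)
  (¬z ∨ z) = max(0, 0.5) = 0.5
  (((y ∨ ¬¬¬x) ⊃ z) ∨ (¬z ∨ z)) = max(0.5, 0.5) = 0.5
  ((y ⊃ z) ⊃ (((y ∨ ¬¬¬x) ⊃ z) ∨ (¬z ∨ z))): 1 > 0.5, so result = 0.5
Checking all 27 assignments confirms none give a value below 0.50.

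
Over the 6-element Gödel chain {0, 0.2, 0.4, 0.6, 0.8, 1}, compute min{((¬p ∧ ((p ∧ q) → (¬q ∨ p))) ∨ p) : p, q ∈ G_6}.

The minimum is attained at p = 0.2, q = 0:
  ¬p: Gödel ¬ of 0.2 = 0 (operand ≠ 0)
  (p ∧ q) = min(0.2, 0) = 0
  ¬q: Gödel ¬ of 0 = 1 (operand is 0)
  (¬q ∨ p) = max(1, 0.2) = 1
  ((p ∧ q) → (¬q ∨ p)): 0 ≤ 1, so result = 1
  (¬p ∧ ((p ∧ q) → (¬q ∨ p))) = min(0, 1) = 0
  ((¬p ∧ ((p ∧ q) → (¬q ∨ p))) ∨ p) = max(0, 0.2) = 0.2
Checking all 36 assignments confirms none give a value below 0.20.

0.20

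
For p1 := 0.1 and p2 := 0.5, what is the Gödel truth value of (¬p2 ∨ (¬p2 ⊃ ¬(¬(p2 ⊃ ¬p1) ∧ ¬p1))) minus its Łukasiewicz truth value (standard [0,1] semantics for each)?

Gödel evaluation:
  ¬p2: Gödel ¬ of 0.5 = 0 (operand ≠ 0)
  ¬p2: Gödel ¬ of 0.5 = 0 (operand ≠ 0)
  ¬p1: Gödel ¬ of 0.1 = 0 (operand ≠ 0)
  (p2 ⊃ ¬p1): 0.5 > 0, so result = 0
  ¬(p2 ⊃ ¬p1): Gödel ¬ of 0 = 1 (operand is 0)
  ¬p1: Gödel ¬ of 0.1 = 0 (operand ≠ 0)
  (¬(p2 ⊃ ¬p1) ∧ ¬p1) = min(1, 0) = 0
  ¬(¬(p2 ⊃ ¬p1) ∧ ¬p1): Gödel ¬ of 0 = 1 (operand is 0)
  (¬p2 ⊃ ¬(¬(p2 ⊃ ¬p1) ∧ ¬p1)): 0 ≤ 1, so result = 1
  (¬p2 ∨ (¬p2 ⊃ ¬(¬(p2 ⊃ ¬p1) ∧ ¬p1))) = max(0, 1) = 1
  Gödel value = 1
Łukasiewicz evaluation:
  ¬p2: Łukasiewicz ¬ gives 1 − 0.5 = 0.5
  ¬p2: Łukasiewicz ¬ gives 1 − 0.5 = 0.5
  ¬p1: Łukasiewicz ¬ gives 1 − 0.1 = 0.9
  (p2 ⊃ ¬p1): min(1, 1 − 0.5 + 0.9) = 1
  ¬(p2 ⊃ ¬p1): Łukasiewicz ¬ gives 1 − 1 = 0
  ¬p1: Łukasiewicz ¬ gives 1 − 0.1 = 0.9
  (¬(p2 ⊃ ¬p1) ∧ ¬p1) = min(0, 0.9) = 0
  ¬(¬(p2 ⊃ ¬p1) ∧ ¬p1): Łukasiewicz ¬ gives 1 − 0 = 1
  (¬p2 ⊃ ¬(¬(p2 ⊃ ¬p1) ∧ ¬p1)): min(1, 1 − 0.5 + 1) = 1
  (¬p2 ∨ (¬p2 ⊃ ¬(¬(p2 ⊃ ¬p1) ∧ ¬p1))) = max(0.5, 1) = 1
  Łukasiewicz value = 1
Difference: 1 − 1 = 0.00

0.00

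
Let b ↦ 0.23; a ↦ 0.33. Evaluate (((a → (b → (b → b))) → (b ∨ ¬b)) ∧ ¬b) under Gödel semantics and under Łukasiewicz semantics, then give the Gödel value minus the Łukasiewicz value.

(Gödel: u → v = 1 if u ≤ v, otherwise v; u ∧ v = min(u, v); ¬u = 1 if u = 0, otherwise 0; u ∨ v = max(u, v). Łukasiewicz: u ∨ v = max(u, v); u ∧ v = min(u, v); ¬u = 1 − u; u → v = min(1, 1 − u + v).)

-0.77

Gödel evaluation:
  (b → b): 0.23 ≤ 0.23, so result = 1
  (b → (b → b)): 0.23 ≤ 1, so result = 1
  (a → (b → (b → b))): 0.33 ≤ 1, so result = 1
  ¬b: Gödel ¬ of 0.23 = 0 (operand ≠ 0)
  (b ∨ ¬b) = max(0.23, 0) = 0.23
  ((a → (b → (b → b))) → (b ∨ ¬b)): 1 > 0.23, so result = 0.23
  ¬b: Gödel ¬ of 0.23 = 0 (operand ≠ 0)
  (((a → (b → (b → b))) → (b ∨ ¬b)) ∧ ¬b) = min(0.23, 0) = 0
  Gödel value = 0
Łukasiewicz evaluation:
  (b → b): min(1, 1 − 0.23 + 0.23) = 1
  (b → (b → b)): min(1, 1 − 0.23 + 1) = 1
  (a → (b → (b → b))): min(1, 1 − 0.33 + 1) = 1
  ¬b: Łukasiewicz ¬ gives 1 − 0.23 = 0.77
  (b ∨ ¬b) = max(0.23, 0.77) = 0.77
  ((a → (b → (b → b))) → (b ∨ ¬b)): min(1, 1 − 1 + 0.77) = 0.77
  ¬b: Łukasiewicz ¬ gives 1 − 0.23 = 0.77
  (((a → (b → (b → b))) → (b ∨ ¬b)) ∧ ¬b) = min(0.77, 0.77) = 0.77
  Łukasiewicz value = 0.77
Difference: 0 − 0.77 = -0.77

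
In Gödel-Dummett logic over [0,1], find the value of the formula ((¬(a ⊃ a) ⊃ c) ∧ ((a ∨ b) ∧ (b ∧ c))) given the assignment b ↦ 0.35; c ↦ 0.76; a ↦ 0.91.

0.35

(a ⊃ a): 0.91 ≤ 0.91, so result = 1
¬(a ⊃ a): Gödel ¬ of 1 = 0 (operand ≠ 0)
(¬(a ⊃ a) ⊃ c): 0 ≤ 0.76, so result = 1
(a ∨ b) = max(0.91, 0.35) = 0.91
(b ∧ c) = min(0.35, 0.76) = 0.35
((a ∨ b) ∧ (b ∧ c)) = min(0.91, 0.35) = 0.35
((¬(a ⊃ a) ⊃ c) ∧ ((a ∨ b) ∧ (b ∧ c))) = min(1, 0.35) = 0.35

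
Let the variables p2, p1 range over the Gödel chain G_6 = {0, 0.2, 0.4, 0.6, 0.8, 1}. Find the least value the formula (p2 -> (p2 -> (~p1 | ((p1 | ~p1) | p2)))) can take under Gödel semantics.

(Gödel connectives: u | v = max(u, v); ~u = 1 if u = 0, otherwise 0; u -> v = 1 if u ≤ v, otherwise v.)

Every assignment gives 1. For instance at p2 = 0, p1 = 0:
  ~p1: Gödel ¬ of 0 = 1 (operand is 0)
  ~p1: Gödel ¬ of 0 = 1 (operand is 0)
  (p1 | ~p1) = max(0, 1) = 1
  ((p1 | ~p1) | p2) = max(1, 0) = 1
  (~p1 | ((p1 | ~p1) | p2)) = max(1, 1) = 1
  (p2 -> (~p1 | ((p1 | ~p1) | p2))): 0 ≤ 1, so result = 1
  (p2 -> (p2 -> (~p1 | ((p1 | ~p1) | p2)))): 0 ≤ 1, so result = 1
All 36 assignments give value 1 — the formula is a G_6-tautology.

1.00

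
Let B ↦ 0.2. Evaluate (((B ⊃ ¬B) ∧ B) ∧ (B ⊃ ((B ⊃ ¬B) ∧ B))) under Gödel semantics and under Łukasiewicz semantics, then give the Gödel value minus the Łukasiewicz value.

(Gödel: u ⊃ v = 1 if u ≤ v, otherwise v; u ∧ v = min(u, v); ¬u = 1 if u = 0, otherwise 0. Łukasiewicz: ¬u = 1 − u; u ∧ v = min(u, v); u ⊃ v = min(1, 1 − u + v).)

Gödel evaluation:
  ¬B: Gödel ¬ of 0.2 = 0 (operand ≠ 0)
  (B ⊃ ¬B): 0.2 > 0, so result = 0
  ((B ⊃ ¬B) ∧ B) = min(0, 0.2) = 0
  ¬B: Gödel ¬ of 0.2 = 0 (operand ≠ 0)
  (B ⊃ ¬B): 0.2 > 0, so result = 0
  ((B ⊃ ¬B) ∧ B) = min(0, 0.2) = 0
  (B ⊃ ((B ⊃ ¬B) ∧ B)): 0.2 > 0, so result = 0
  (((B ⊃ ¬B) ∧ B) ∧ (B ⊃ ((B ⊃ ¬B) ∧ B))) = min(0, 0) = 0
  Gödel value = 0
Łukasiewicz evaluation:
  ¬B: Łukasiewicz ¬ gives 1 − 0.2 = 0.8
  (B ⊃ ¬B): min(1, 1 − 0.2 + 0.8) = 1
  ((B ⊃ ¬B) ∧ B) = min(1, 0.2) = 0.2
  ¬B: Łukasiewicz ¬ gives 1 − 0.2 = 0.8
  (B ⊃ ¬B): min(1, 1 − 0.2 + 0.8) = 1
  ((B ⊃ ¬B) ∧ B) = min(1, 0.2) = 0.2
  (B ⊃ ((B ⊃ ¬B) ∧ B)): min(1, 1 − 0.2 + 0.2) = 1
  (((B ⊃ ¬B) ∧ B) ∧ (B ⊃ ((B ⊃ ¬B) ∧ B))) = min(0.2, 1) = 0.2
  Łukasiewicz value = 0.2
Difference: 0 − 0.2 = -0.20

-0.20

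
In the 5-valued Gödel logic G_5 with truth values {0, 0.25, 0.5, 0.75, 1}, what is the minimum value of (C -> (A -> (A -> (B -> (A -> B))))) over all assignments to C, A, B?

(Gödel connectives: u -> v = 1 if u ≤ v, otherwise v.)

Every assignment gives 1. For instance at C = 0, A = 0, B = 0:
  (A -> B): 0 ≤ 0, so result = 1
  (B -> (A -> B)): 0 ≤ 1, so result = 1
  (A -> (B -> (A -> B))): 0 ≤ 1, so result = 1
  (A -> (A -> (B -> (A -> B)))): 0 ≤ 1, so result = 1
  (C -> (A -> (A -> (B -> (A -> B))))): 0 ≤ 1, so result = 1
All 125 assignments give value 1 — the formula is a G_5-tautology.

1.00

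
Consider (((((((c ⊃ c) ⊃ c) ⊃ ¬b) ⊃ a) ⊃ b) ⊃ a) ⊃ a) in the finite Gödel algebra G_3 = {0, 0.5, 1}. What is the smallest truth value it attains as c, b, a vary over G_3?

0.50

The minimum is attained at c = 0, b = 0, a = 0.5:
  (c ⊃ c): 0 ≤ 0, so result = 1
  ((c ⊃ c) ⊃ c): 1 > 0, so result = 0
  ¬b: Gödel ¬ of 0 = 1 (operand is 0)
  (((c ⊃ c) ⊃ c) ⊃ ¬b): 0 ≤ 1, so result = 1
  ((((c ⊃ c) ⊃ c) ⊃ ¬b) ⊃ a): 1 > 0.5, so result = 0.5
  (((((c ⊃ c) ⊃ c) ⊃ ¬b) ⊃ a) ⊃ b): 0.5 > 0, so result = 0
  ((((((c ⊃ c) ⊃ c) ⊃ ¬b) ⊃ a) ⊃ b) ⊃ a): 0 ≤ 0.5, so result = 1
  (((((((c ⊃ c) ⊃ c) ⊃ ¬b) ⊃ a) ⊃ b) ⊃ a) ⊃ a): 1 > 0.5, so result = 0.5
Checking all 27 assignments confirms none give a value below 0.50.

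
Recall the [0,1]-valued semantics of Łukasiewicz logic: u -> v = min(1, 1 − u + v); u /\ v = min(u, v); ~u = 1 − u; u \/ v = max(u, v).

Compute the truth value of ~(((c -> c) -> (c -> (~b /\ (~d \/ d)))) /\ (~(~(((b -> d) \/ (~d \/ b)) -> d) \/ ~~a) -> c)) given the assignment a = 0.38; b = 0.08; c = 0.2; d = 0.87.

(c -> c): min(1, 1 − 0.2 + 0.2) = 1
~b: Łukasiewicz ¬ gives 1 − 0.08 = 0.92
~d: Łukasiewicz ¬ gives 1 − 0.87 = 0.13
(~d \/ d) = max(0.13, 0.87) = 0.87
(~b /\ (~d \/ d)) = min(0.92, 0.87) = 0.87
(c -> (~b /\ (~d \/ d))): min(1, 1 − 0.2 + 0.87) = 1
((c -> c) -> (c -> (~b /\ (~d \/ d)))): min(1, 1 − 1 + 1) = 1
(b -> d): min(1, 1 − 0.08 + 0.87) = 1
~d: Łukasiewicz ¬ gives 1 − 0.87 = 0.13
(~d \/ b) = max(0.13, 0.08) = 0.13
((b -> d) \/ (~d \/ b)) = max(1, 0.13) = 1
(((b -> d) \/ (~d \/ b)) -> d): min(1, 1 − 1 + 0.87) = 0.87
~(((b -> d) \/ (~d \/ b)) -> d): Łukasiewicz ¬ gives 1 − 0.87 = 0.13
~a: Łukasiewicz ¬ gives 1 − 0.38 = 0.62
~~a: Łukasiewicz ¬ gives 1 − 0.62 = 0.38
(~(((b -> d) \/ (~d \/ b)) -> d) \/ ~~a) = max(0.13, 0.38) = 0.38
~(~(((b -> d) \/ (~d \/ b)) -> d) \/ ~~a): Łukasiewicz ¬ gives 1 − 0.38 = 0.62
(~(~(((b -> d) \/ (~d \/ b)) -> d) \/ ~~a) -> c): min(1, 1 − 0.62 + 0.2) = 0.58
(((c -> c) -> (c -> (~b /\ (~d \/ d)))) /\ (~(~(((b -> d) \/ (~d \/ b)) -> d) \/ ~~a) -> c)) = min(1, 0.58) = 0.58
~(((c -> c) -> (c -> (~b /\ (~d \/ d)))) /\ (~(~(((b -> d) \/ (~d \/ b)) -> d) \/ ~~a) -> c)): Łukasiewicz ¬ gives 1 − 0.58 = 0.42

0.42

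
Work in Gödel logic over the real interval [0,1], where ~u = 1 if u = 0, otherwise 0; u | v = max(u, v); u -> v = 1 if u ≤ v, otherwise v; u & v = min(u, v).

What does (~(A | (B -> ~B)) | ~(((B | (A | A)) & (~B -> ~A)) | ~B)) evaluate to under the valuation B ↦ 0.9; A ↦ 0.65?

~B: Gödel ¬ of 0.9 = 0 (operand ≠ 0)
(B -> ~B): 0.9 > 0, so result = 0
(A | (B -> ~B)) = max(0.65, 0) = 0.65
~(A | (B -> ~B)): Gödel ¬ of 0.65 = 0 (operand ≠ 0)
(A | A) = max(0.65, 0.65) = 0.65
(B | (A | A)) = max(0.9, 0.65) = 0.9
~B: Gödel ¬ of 0.9 = 0 (operand ≠ 0)
~A: Gödel ¬ of 0.65 = 0 (operand ≠ 0)
(~B -> ~A): 0 ≤ 0, so result = 1
((B | (A | A)) & (~B -> ~A)) = min(0.9, 1) = 0.9
~B: Gödel ¬ of 0.9 = 0 (operand ≠ 0)
(((B | (A | A)) & (~B -> ~A)) | ~B) = max(0.9, 0) = 0.9
~(((B | (A | A)) & (~B -> ~A)) | ~B): Gödel ¬ of 0.9 = 0 (operand ≠ 0)
(~(A | (B -> ~B)) | ~(((B | (A | A)) & (~B -> ~A)) | ~B)) = max(0, 0) = 0

0.00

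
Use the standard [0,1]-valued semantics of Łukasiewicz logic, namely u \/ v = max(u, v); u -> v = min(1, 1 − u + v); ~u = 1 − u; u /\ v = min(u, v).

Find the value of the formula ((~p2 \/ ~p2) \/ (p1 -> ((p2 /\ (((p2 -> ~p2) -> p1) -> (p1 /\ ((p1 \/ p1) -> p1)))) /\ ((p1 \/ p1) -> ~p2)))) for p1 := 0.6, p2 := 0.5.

0.90

~p2: Łukasiewicz ¬ gives 1 − 0.5 = 0.5
~p2: Łukasiewicz ¬ gives 1 − 0.5 = 0.5
(~p2 \/ ~p2) = max(0.5, 0.5) = 0.5
~p2: Łukasiewicz ¬ gives 1 − 0.5 = 0.5
(p2 -> ~p2): min(1, 1 − 0.5 + 0.5) = 1
((p2 -> ~p2) -> p1): min(1, 1 − 1 + 0.6) = 0.6
(p1 \/ p1) = max(0.6, 0.6) = 0.6
((p1 \/ p1) -> p1): min(1, 1 − 0.6 + 0.6) = 1
(p1 /\ ((p1 \/ p1) -> p1)) = min(0.6, 1) = 0.6
(((p2 -> ~p2) -> p1) -> (p1 /\ ((p1 \/ p1) -> p1))): min(1, 1 − 0.6 + 0.6) = 1
(p2 /\ (((p2 -> ~p2) -> p1) -> (p1 /\ ((p1 \/ p1) -> p1)))) = min(0.5, 1) = 0.5
(p1 \/ p1) = max(0.6, 0.6) = 0.6
~p2: Łukasiewicz ¬ gives 1 − 0.5 = 0.5
((p1 \/ p1) -> ~p2): min(1, 1 − 0.6 + 0.5) = 0.9
((p2 /\ (((p2 -> ~p2) -> p1) -> (p1 /\ ((p1 \/ p1) -> p1)))) /\ ((p1 \/ p1) -> ~p2)) = min(0.5, 0.9) = 0.5
(p1 -> ((p2 /\ (((p2 -> ~p2) -> p1) -> (p1 /\ ((p1 \/ p1) -> p1)))) /\ ((p1 \/ p1) -> ~p2))): min(1, 1 − 0.6 + 0.5) = 0.9
((~p2 \/ ~p2) \/ (p1 -> ((p2 /\ (((p2 -> ~p2) -> p1) -> (p1 /\ ((p1 \/ p1) -> p1)))) /\ ((p1 \/ p1) -> ~p2)))) = max(0.5, 0.9) = 0.9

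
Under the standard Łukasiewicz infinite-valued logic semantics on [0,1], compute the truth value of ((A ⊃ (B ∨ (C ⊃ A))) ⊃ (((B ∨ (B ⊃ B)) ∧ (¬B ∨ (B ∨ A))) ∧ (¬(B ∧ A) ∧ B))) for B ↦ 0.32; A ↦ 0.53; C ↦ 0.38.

(C ⊃ A): min(1, 1 − 0.38 + 0.53) = 1
(B ∨ (C ⊃ A)) = max(0.32, 1) = 1
(A ⊃ (B ∨ (C ⊃ A))): min(1, 1 − 0.53 + 1) = 1
(B ⊃ B): min(1, 1 − 0.32 + 0.32) = 1
(B ∨ (B ⊃ B)) = max(0.32, 1) = 1
¬B: Łukasiewicz ¬ gives 1 − 0.32 = 0.68
(B ∨ A) = max(0.32, 0.53) = 0.53
(¬B ∨ (B ∨ A)) = max(0.68, 0.53) = 0.68
((B ∨ (B ⊃ B)) ∧ (¬B ∨ (B ∨ A))) = min(1, 0.68) = 0.68
(B ∧ A) = min(0.32, 0.53) = 0.32
¬(B ∧ A): Łukasiewicz ¬ gives 1 − 0.32 = 0.68
(¬(B ∧ A) ∧ B) = min(0.68, 0.32) = 0.32
(((B ∨ (B ⊃ B)) ∧ (¬B ∨ (B ∨ A))) ∧ (¬(B ∧ A) ∧ B)) = min(0.68, 0.32) = 0.32
((A ⊃ (B ∨ (C ⊃ A))) ⊃ (((B ∨ (B ⊃ B)) ∧ (¬B ∨ (B ∨ A))) ∧ (¬(B ∧ A) ∧ B))): min(1, 1 − 1 + 0.32) = 0.32

0.32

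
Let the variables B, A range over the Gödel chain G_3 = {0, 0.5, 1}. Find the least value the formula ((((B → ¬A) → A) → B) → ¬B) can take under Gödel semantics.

0.00

The minimum is attained at B = 0.5, A = 0:
  ¬A: Gödel ¬ of 0 = 1 (operand is 0)
  (B → ¬A): 0.5 ≤ 1, so result = 1
  ((B → ¬A) → A): 1 > 0, so result = 0
  (((B → ¬A) → A) → B): 0 ≤ 0.5, so result = 1
  ¬B: Gödel ¬ of 0.5 = 0 (operand ≠ 0)
  ((((B → ¬A) → A) → B) → ¬B): 1 > 0, so result = 0
Checking all 9 assignments confirms none give a value below 0.00.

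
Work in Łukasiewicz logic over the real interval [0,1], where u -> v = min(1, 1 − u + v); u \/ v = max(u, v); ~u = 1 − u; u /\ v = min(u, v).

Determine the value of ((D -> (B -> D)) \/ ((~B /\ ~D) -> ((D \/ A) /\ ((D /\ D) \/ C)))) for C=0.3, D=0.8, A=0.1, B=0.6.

1.00

(B -> D): min(1, 1 − 0.6 + 0.8) = 1
(D -> (B -> D)): min(1, 1 − 0.8 + 1) = 1
~B: Łukasiewicz ¬ gives 1 − 0.6 = 0.4
~D: Łukasiewicz ¬ gives 1 − 0.8 = 0.2
(~B /\ ~D) = min(0.4, 0.2) = 0.2
(D \/ A) = max(0.8, 0.1) = 0.8
(D /\ D) = min(0.8, 0.8) = 0.8
((D /\ D) \/ C) = max(0.8, 0.3) = 0.8
((D \/ A) /\ ((D /\ D) \/ C)) = min(0.8, 0.8) = 0.8
((~B /\ ~D) -> ((D \/ A) /\ ((D /\ D) \/ C))): min(1, 1 − 0.2 + 0.8) = 1
((D -> (B -> D)) \/ ((~B /\ ~D) -> ((D \/ A) /\ ((D /\ D) \/ C)))) = max(1, 1) = 1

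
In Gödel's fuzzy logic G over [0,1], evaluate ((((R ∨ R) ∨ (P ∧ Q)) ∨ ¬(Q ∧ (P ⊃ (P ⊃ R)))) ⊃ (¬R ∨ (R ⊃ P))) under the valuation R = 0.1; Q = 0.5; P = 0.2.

1.00

(R ∨ R) = max(0.1, 0.1) = 0.1
(P ∧ Q) = min(0.2, 0.5) = 0.2
((R ∨ R) ∨ (P ∧ Q)) = max(0.1, 0.2) = 0.2
(P ⊃ R): 0.2 > 0.1, so result = 0.1
(P ⊃ (P ⊃ R)): 0.2 > 0.1, so result = 0.1
(Q ∧ (P ⊃ (P ⊃ R))) = min(0.5, 0.1) = 0.1
¬(Q ∧ (P ⊃ (P ⊃ R))): Gödel ¬ of 0.1 = 0 (operand ≠ 0)
(((R ∨ R) ∨ (P ∧ Q)) ∨ ¬(Q ∧ (P ⊃ (P ⊃ R)))) = max(0.2, 0) = 0.2
¬R: Gödel ¬ of 0.1 = 0 (operand ≠ 0)
(R ⊃ P): 0.1 ≤ 0.2, so result = 1
(¬R ∨ (R ⊃ P)) = max(0, 1) = 1
((((R ∨ R) ∨ (P ∧ Q)) ∨ ¬(Q ∧ (P ⊃ (P ⊃ R)))) ⊃ (¬R ∨ (R ⊃ P))): 0.2 ≤ 1, so result = 1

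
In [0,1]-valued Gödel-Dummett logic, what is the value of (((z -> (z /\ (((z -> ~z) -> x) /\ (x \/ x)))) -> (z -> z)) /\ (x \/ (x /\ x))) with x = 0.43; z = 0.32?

~z: Gödel ¬ of 0.32 = 0 (operand ≠ 0)
(z -> ~z): 0.32 > 0, so result = 0
((z -> ~z) -> x): 0 ≤ 0.43, so result = 1
(x \/ x) = max(0.43, 0.43) = 0.43
(((z -> ~z) -> x) /\ (x \/ x)) = min(1, 0.43) = 0.43
(z /\ (((z -> ~z) -> x) /\ (x \/ x))) = min(0.32, 0.43) = 0.32
(z -> (z /\ (((z -> ~z) -> x) /\ (x \/ x)))): 0.32 ≤ 0.32, so result = 1
(z -> z): 0.32 ≤ 0.32, so result = 1
((z -> (z /\ (((z -> ~z) -> x) /\ (x \/ x)))) -> (z -> z)): 1 ≤ 1, so result = 1
(x /\ x) = min(0.43, 0.43) = 0.43
(x \/ (x /\ x)) = max(0.43, 0.43) = 0.43
(((z -> (z /\ (((z -> ~z) -> x) /\ (x \/ x)))) -> (z -> z)) /\ (x \/ (x /\ x))) = min(1, 0.43) = 0.43

0.43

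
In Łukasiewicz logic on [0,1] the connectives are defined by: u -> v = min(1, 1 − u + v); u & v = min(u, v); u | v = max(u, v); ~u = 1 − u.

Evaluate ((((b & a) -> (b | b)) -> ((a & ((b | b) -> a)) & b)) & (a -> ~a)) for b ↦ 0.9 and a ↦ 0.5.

(b & a) = min(0.9, 0.5) = 0.5
(b | b) = max(0.9, 0.9) = 0.9
((b & a) -> (b | b)): min(1, 1 − 0.5 + 0.9) = 1
(b | b) = max(0.9, 0.9) = 0.9
((b | b) -> a): min(1, 1 − 0.9 + 0.5) = 0.6
(a & ((b | b) -> a)) = min(0.5, 0.6) = 0.5
((a & ((b | b) -> a)) & b) = min(0.5, 0.9) = 0.5
(((b & a) -> (b | b)) -> ((a & ((b | b) -> a)) & b)): min(1, 1 − 1 + 0.5) = 0.5
~a: Łukasiewicz ¬ gives 1 − 0.5 = 0.5
(a -> ~a): min(1, 1 − 0.5 + 0.5) = 1
((((b & a) -> (b | b)) -> ((a & ((b | b) -> a)) & b)) & (a -> ~a)) = min(0.5, 1) = 0.5

0.50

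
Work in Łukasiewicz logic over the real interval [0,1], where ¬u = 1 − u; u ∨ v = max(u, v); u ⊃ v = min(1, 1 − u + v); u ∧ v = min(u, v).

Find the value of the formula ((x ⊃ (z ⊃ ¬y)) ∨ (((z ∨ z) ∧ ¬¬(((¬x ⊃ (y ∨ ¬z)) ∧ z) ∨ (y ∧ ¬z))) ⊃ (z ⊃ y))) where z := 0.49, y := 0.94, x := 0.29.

1.00

¬y: Łukasiewicz ¬ gives 1 − 0.94 = 0.06
(z ⊃ ¬y): min(1, 1 − 0.49 + 0.06) = 0.57
(x ⊃ (z ⊃ ¬y)): min(1, 1 − 0.29 + 0.57) = 1
(z ∨ z) = max(0.49, 0.49) = 0.49
¬x: Łukasiewicz ¬ gives 1 − 0.29 = 0.71
¬z: Łukasiewicz ¬ gives 1 − 0.49 = 0.51
(y ∨ ¬z) = max(0.94, 0.51) = 0.94
(¬x ⊃ (y ∨ ¬z)): min(1, 1 − 0.71 + 0.94) = 1
((¬x ⊃ (y ∨ ¬z)) ∧ z) = min(1, 0.49) = 0.49
¬z: Łukasiewicz ¬ gives 1 − 0.49 = 0.51
(y ∧ ¬z) = min(0.94, 0.51) = 0.51
(((¬x ⊃ (y ∨ ¬z)) ∧ z) ∨ (y ∧ ¬z)) = max(0.49, 0.51) = 0.51
¬(((¬x ⊃ (y ∨ ¬z)) ∧ z) ∨ (y ∧ ¬z)): Łukasiewicz ¬ gives 1 − 0.51 = 0.49
¬¬(((¬x ⊃ (y ∨ ¬z)) ∧ z) ∨ (y ∧ ¬z)): Łukasiewicz ¬ gives 1 − 0.49 = 0.51
((z ∨ z) ∧ ¬¬(((¬x ⊃ (y ∨ ¬z)) ∧ z) ∨ (y ∧ ¬z))) = min(0.49, 0.51) = 0.49
(z ⊃ y): min(1, 1 − 0.49 + 0.94) = 1
(((z ∨ z) ∧ ¬¬(((¬x ⊃ (y ∨ ¬z)) ∧ z) ∨ (y ∧ ¬z))) ⊃ (z ⊃ y)): min(1, 1 − 0.49 + 1) = 1
((x ⊃ (z ⊃ ¬y)) ∨ (((z ∨ z) ∧ ¬¬(((¬x ⊃ (y ∨ ¬z)) ∧ z) ∨ (y ∧ ¬z))) ⊃ (z ⊃ y))) = max(1, 1) = 1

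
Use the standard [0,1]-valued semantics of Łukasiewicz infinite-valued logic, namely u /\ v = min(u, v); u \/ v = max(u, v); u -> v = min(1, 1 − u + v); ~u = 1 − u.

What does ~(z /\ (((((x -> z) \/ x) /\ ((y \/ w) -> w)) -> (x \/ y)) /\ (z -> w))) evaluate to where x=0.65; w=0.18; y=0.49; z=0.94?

0.76

(x -> z): min(1, 1 − 0.65 + 0.94) = 1
((x -> z) \/ x) = max(1, 0.65) = 1
(y \/ w) = max(0.49, 0.18) = 0.49
((y \/ w) -> w): min(1, 1 − 0.49 + 0.18) = 0.69
(((x -> z) \/ x) /\ ((y \/ w) -> w)) = min(1, 0.69) = 0.69
(x \/ y) = max(0.65, 0.49) = 0.65
((((x -> z) \/ x) /\ ((y \/ w) -> w)) -> (x \/ y)): min(1, 1 − 0.69 + 0.65) = 0.96
(z -> w): min(1, 1 − 0.94 + 0.18) = 0.24
(((((x -> z) \/ x) /\ ((y \/ w) -> w)) -> (x \/ y)) /\ (z -> w)) = min(0.96, 0.24) = 0.24
(z /\ (((((x -> z) \/ x) /\ ((y \/ w) -> w)) -> (x \/ y)) /\ (z -> w))) = min(0.94, 0.24) = 0.24
~(z /\ (((((x -> z) \/ x) /\ ((y \/ w) -> w)) -> (x \/ y)) /\ (z -> w))): Łukasiewicz ¬ gives 1 − 0.24 = 0.76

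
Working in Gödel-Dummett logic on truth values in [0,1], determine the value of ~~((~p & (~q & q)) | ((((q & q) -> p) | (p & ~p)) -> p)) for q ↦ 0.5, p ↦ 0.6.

1.00

~p: Gödel ¬ of 0.6 = 0 (operand ≠ 0)
~q: Gödel ¬ of 0.5 = 0 (operand ≠ 0)
(~q & q) = min(0, 0.5) = 0
(~p & (~q & q)) = min(0, 0) = 0
(q & q) = min(0.5, 0.5) = 0.5
((q & q) -> p): 0.5 ≤ 0.6, so result = 1
~p: Gödel ¬ of 0.6 = 0 (operand ≠ 0)
(p & ~p) = min(0.6, 0) = 0
(((q & q) -> p) | (p & ~p)) = max(1, 0) = 1
((((q & q) -> p) | (p & ~p)) -> p): 1 > 0.6, so result = 0.6
((~p & (~q & q)) | ((((q & q) -> p) | (p & ~p)) -> p)) = max(0, 0.6) = 0.6
~((~p & (~q & q)) | ((((q & q) -> p) | (p & ~p)) -> p)): Gödel ¬ of 0.6 = 0 (operand ≠ 0)
~~((~p & (~q & q)) | ((((q & q) -> p) | (p & ~p)) -> p)): Gödel ¬ of 0 = 1 (operand is 0)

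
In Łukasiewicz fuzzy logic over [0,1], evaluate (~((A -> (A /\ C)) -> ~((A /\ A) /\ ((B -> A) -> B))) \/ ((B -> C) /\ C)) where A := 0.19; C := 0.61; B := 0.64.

0.61

(A /\ C) = min(0.19, 0.61) = 0.19
(A -> (A /\ C)): min(1, 1 − 0.19 + 0.19) = 1
(A /\ A) = min(0.19, 0.19) = 0.19
(B -> A): min(1, 1 − 0.64 + 0.19) = 0.55
((B -> A) -> B): min(1, 1 − 0.55 + 0.64) = 1
((A /\ A) /\ ((B -> A) -> B)) = min(0.19, 1) = 0.19
~((A /\ A) /\ ((B -> A) -> B)): Łukasiewicz ¬ gives 1 − 0.19 = 0.81
((A -> (A /\ C)) -> ~((A /\ A) /\ ((B -> A) -> B))): min(1, 1 − 1 + 0.81) = 0.81
~((A -> (A /\ C)) -> ~((A /\ A) /\ ((B -> A) -> B))): Łukasiewicz ¬ gives 1 − 0.81 = 0.19
(B -> C): min(1, 1 − 0.64 + 0.61) = 0.97
((B -> C) /\ C) = min(0.97, 0.61) = 0.61
(~((A -> (A /\ C)) -> ~((A /\ A) /\ ((B -> A) -> B))) \/ ((B -> C) /\ C)) = max(0.19, 0.61) = 0.61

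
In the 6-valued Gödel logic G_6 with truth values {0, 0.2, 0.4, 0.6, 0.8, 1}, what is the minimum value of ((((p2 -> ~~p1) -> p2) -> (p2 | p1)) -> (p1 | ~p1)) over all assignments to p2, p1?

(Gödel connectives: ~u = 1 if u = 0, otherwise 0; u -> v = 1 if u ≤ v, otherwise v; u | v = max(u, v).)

0.20

The minimum is attained at p2 = 0, p1 = 0.2:
  ~p1: Gödel ¬ of 0.2 = 0 (operand ≠ 0)
  ~~p1: Gödel ¬ of 0 = 1 (operand is 0)
  (p2 -> ~~p1): 0 ≤ 1, so result = 1
  ((p2 -> ~~p1) -> p2): 1 > 0, so result = 0
  (p2 | p1) = max(0, 0.2) = 0.2
  (((p2 -> ~~p1) -> p2) -> (p2 | p1)): 0 ≤ 0.2, so result = 1
  ~p1: Gödel ¬ of 0.2 = 0 (operand ≠ 0)
  (p1 | ~p1) = max(0.2, 0) = 0.2
  ((((p2 -> ~~p1) -> p2) -> (p2 | p1)) -> (p1 | ~p1)): 1 > 0.2, so result = 0.2
Checking all 36 assignments confirms none give a value below 0.20.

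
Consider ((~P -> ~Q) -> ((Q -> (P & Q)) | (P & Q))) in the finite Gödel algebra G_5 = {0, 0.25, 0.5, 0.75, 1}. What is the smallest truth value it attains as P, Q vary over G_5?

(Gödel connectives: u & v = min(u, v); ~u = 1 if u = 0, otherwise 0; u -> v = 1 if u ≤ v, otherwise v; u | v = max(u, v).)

The minimum is attained at P = 0.25, Q = 0.5:
  ~P: Gödel ¬ of 0.25 = 0 (operand ≠ 0)
  ~Q: Gödel ¬ of 0.5 = 0 (operand ≠ 0)
  (~P -> ~Q): 0 ≤ 0, so result = 1
  (P & Q) = min(0.25, 0.5) = 0.25
  (Q -> (P & Q)): 0.5 > 0.25, so result = 0.25
  (P & Q) = min(0.25, 0.5) = 0.25
  ((Q -> (P & Q)) | (P & Q)) = max(0.25, 0.25) = 0.25
  ((~P -> ~Q) -> ((Q -> (P & Q)) | (P & Q))): 1 > 0.25, so result = 0.25
Checking all 25 assignments confirms none give a value below 0.25.

0.25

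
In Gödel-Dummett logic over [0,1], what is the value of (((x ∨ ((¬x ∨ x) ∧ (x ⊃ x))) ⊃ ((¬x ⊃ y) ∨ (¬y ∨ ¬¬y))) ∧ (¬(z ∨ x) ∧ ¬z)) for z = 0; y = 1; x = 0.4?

0.00

¬x: Gödel ¬ of 0.4 = 0 (operand ≠ 0)
(¬x ∨ x) = max(0, 0.4) = 0.4
(x ⊃ x): 0.4 ≤ 0.4, so result = 1
((¬x ∨ x) ∧ (x ⊃ x)) = min(0.4, 1) = 0.4
(x ∨ ((¬x ∨ x) ∧ (x ⊃ x))) = max(0.4, 0.4) = 0.4
¬x: Gödel ¬ of 0.4 = 0 (operand ≠ 0)
(¬x ⊃ y): 0 ≤ 1, so result = 1
¬y: Gödel ¬ of 1 = 0 (operand ≠ 0)
¬y: Gödel ¬ of 1 = 0 (operand ≠ 0)
¬¬y: Gödel ¬ of 0 = 1 (operand is 0)
(¬y ∨ ¬¬y) = max(0, 1) = 1
((¬x ⊃ y) ∨ (¬y ∨ ¬¬y)) = max(1, 1) = 1
((x ∨ ((¬x ∨ x) ∧ (x ⊃ x))) ⊃ ((¬x ⊃ y) ∨ (¬y ∨ ¬¬y))): 0.4 ≤ 1, so result = 1
(z ∨ x) = max(0, 0.4) = 0.4
¬(z ∨ x): Gödel ¬ of 0.4 = 0 (operand ≠ 0)
¬z: Gödel ¬ of 0 = 1 (operand is 0)
(¬(z ∨ x) ∧ ¬z) = min(0, 1) = 0
(((x ∨ ((¬x ∨ x) ∧ (x ⊃ x))) ⊃ ((¬x ⊃ y) ∨ (¬y ∨ ¬¬y))) ∧ (¬(z ∨ x) ∧ ¬z)) = min(1, 0) = 0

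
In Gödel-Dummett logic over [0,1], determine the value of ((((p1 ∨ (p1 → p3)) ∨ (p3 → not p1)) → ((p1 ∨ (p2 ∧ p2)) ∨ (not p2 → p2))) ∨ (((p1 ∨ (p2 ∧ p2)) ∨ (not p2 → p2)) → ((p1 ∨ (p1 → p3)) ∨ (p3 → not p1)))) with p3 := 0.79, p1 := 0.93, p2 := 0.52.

(p1 → p3): 0.93 > 0.79, so result = 0.79
(p1 ∨ (p1 → p3)) = max(0.93, 0.79) = 0.93
not p1: Gödel ¬ of 0.93 = 0 (operand ≠ 0)
(p3 → not p1): 0.79 > 0, so result = 0
((p1 ∨ (p1 → p3)) ∨ (p3 → not p1)) = max(0.93, 0) = 0.93
(p2 ∧ p2) = min(0.52, 0.52) = 0.52
(p1 ∨ (p2 ∧ p2)) = max(0.93, 0.52) = 0.93
not p2: Gödel ¬ of 0.52 = 0 (operand ≠ 0)
(not p2 → p2): 0 ≤ 0.52, so result = 1
((p1 ∨ (p2 ∧ p2)) ∨ (not p2 → p2)) = max(0.93, 1) = 1
(((p1 ∨ (p1 → p3)) ∨ (p3 → not p1)) → ((p1 ∨ (p2 ∧ p2)) ∨ (not p2 → p2))): 0.93 ≤ 1, so result = 1
(p2 ∧ p2) = min(0.52, 0.52) = 0.52
(p1 ∨ (p2 ∧ p2)) = max(0.93, 0.52) = 0.93
not p2: Gödel ¬ of 0.52 = 0 (operand ≠ 0)
(not p2 → p2): 0 ≤ 0.52, so result = 1
((p1 ∨ (p2 ∧ p2)) ∨ (not p2 → p2)) = max(0.93, 1) = 1
(p1 → p3): 0.93 > 0.79, so result = 0.79
(p1 ∨ (p1 → p3)) = max(0.93, 0.79) = 0.93
not p1: Gödel ¬ of 0.93 = 0 (operand ≠ 0)
(p3 → not p1): 0.79 > 0, so result = 0
((p1 ∨ (p1 → p3)) ∨ (p3 → not p1)) = max(0.93, 0) = 0.93
(((p1 ∨ (p2 ∧ p2)) ∨ (not p2 → p2)) → ((p1 ∨ (p1 → p3)) ∨ (p3 → not p1))): 1 > 0.93, so result = 0.93
((((p1 ∨ (p1 → p3)) ∨ (p3 → not p1)) → ((p1 ∨ (p2 ∧ p2)) ∨ (not p2 → p2))) ∨ (((p1 ∨ (p2 ∧ p2)) ∨ (not p2 → p2)) → ((p1 ∨ (p1 → p3)) ∨ (p3 → not p1)))) = max(1, 0.93) = 1

1.00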